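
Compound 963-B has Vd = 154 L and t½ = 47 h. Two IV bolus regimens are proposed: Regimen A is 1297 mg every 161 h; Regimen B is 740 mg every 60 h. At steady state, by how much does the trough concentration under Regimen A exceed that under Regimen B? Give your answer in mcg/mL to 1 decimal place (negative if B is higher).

Regimen A: f = (1/2)^(161/47) ≈ 0.0931; Cmin,ss = (1297/154)·f/(1−f) ≈ 0.865 mcg/mL.
Regimen B: f = (1/2)^(60/47) ≈ 0.4128; Cmin,ss = (740/154)·f/(1−f) ≈ 3.378 mcg/mL.
Difference ≈ 0.865 − 3.378 ≈ -2.513 mcg/mL.

-2.5 mcg/mL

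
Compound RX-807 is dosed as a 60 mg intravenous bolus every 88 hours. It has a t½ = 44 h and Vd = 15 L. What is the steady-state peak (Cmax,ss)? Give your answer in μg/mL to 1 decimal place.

5.3 μg/mL

The dosing interval is 2 half-lives, so f = 2^(−2) = 0.25.
Accumulation ratio R = 1/(1 − f) = 1/0.75 = 4/3.
Single-dose peak C₀ = D/Vd = 60/15 = 4 μg/mL.
Steady-state peak Cmax,ss = C₀·R = 4 × 4/3 ≈ 5.333 μg/mL.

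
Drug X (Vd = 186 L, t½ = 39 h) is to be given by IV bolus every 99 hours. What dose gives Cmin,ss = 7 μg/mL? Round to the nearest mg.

6262 mg

τ/t½ = 99/39 ≈ 2.5385, so f = (1/2)^(99/39) ≈ 0.172126.
Cmin,ss = (D/Vd)·f/(1−f), so D = Cmin,ss·Vd·(1−f)/f.
D = 7 × 186 × (1−f)/f ≈ 7 × 186 × 4.80970 ≈ 6262.23 mg.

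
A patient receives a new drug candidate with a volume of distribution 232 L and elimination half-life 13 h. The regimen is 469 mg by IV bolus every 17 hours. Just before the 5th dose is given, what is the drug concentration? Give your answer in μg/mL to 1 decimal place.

1.3 μg/mL

f = (1/2)^(τ/t½) = (1/2)^(17/13) ≈ 0.4040.
C₀ = D/Vd = 469/232 ≈ 2.022 μg/mL.
Before the 5th dose, 4 doses have been given. Superposition: Cmin = C₀·(f + f² + … + f^4).
≈ 2.022 × (0.4040 + 0.1632 + 0.0659 + 0.0266) ≈ 2.022 × 0.6597 ≈ 1.334 μg/mL.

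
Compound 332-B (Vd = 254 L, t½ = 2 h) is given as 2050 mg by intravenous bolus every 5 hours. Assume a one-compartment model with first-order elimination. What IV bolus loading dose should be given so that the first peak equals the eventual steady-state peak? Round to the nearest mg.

f = (1/2)^(5/2) ≈ 0.176777; accumulation ratio R = 1/(1−f) ≈ 1.21474.
Loading dose to hit Cmax,ss on first dose: D_load = D_maint·R ≈ 2050 × 1.21474 ≈ 2490.22 mg.

2490 mg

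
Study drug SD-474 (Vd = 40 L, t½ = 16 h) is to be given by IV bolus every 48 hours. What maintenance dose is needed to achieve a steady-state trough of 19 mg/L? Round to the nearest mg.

5320 mg

τ/t½ = 48/16 ≈ 3, so f = (1/2)^(48/16) ≈ 0.125000.
Cmin,ss = (D/Vd)·f/(1−f), so D = Cmin,ss·Vd·(1−f)/f.
D = 19 × 40 × (1−f)/f ≈ 19 × 40 × 7.00000 ≈ 5320.00 mg.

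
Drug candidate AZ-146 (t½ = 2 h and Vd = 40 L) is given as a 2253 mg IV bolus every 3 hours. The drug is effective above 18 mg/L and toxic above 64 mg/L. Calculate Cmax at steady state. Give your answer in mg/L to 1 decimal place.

87.1 mg/L

Over one 3-h interval, 3/2 ≈ 1.5 half-lives elapse, leaving f ≈ 0.3536 of each dose.
At steady state, accumulation factor R = 1/(1 − e^(−kτ)) ≈ 1.5470.
Each bolus raises the concentration by D/Vd = 2253/40 ≈ 56.325 mg/L.
Cmax,ss = C₀/(1 − f) ≈ 56.325/0.6464 ≈ 87.136 mg/L.
Peak 87.1 mg/L vs MTC 64 mg/L: exceeds toxic threshold.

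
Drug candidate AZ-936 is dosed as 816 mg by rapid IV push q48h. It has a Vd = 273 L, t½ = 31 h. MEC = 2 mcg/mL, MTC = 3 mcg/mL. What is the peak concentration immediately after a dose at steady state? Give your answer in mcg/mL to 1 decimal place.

τ/t½ = 48/31 ≈ 1.5484, so fraction remaining f = (1/2)^(48/31) ≈ 0.3419.
Accumulation ratio R = 1/(1 − f) ≈ 1/0.6581 ≈ 1.5195.
Each bolus raises the concentration by D/Vd = 816/273 ≈ 2.989 mcg/mL.
Steady-state peak Cmax,ss = C₀·R ≈ 2.989 × 1.5195 ≈ 4.542 mcg/mL.
Peak 4.5 mcg/mL vs MTC 3 mcg/mL: exceeds toxic threshold.

4.5 mcg/mL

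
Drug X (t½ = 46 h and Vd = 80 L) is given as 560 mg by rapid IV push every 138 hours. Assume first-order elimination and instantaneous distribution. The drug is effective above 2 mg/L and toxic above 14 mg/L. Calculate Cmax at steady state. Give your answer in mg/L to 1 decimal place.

The dosing interval is 3 half-lives, so f = 2^(−3) = 0.125.
At steady state, R = 1/(1 − 0.125) = 8/7.
Single-dose peak C₀ = D/Vd = 560/80 = 7 mg/L.
Steady-state peak Cmax,ss = C₀·R = 7 × 8/7 ≈ 8.000 mg/L.
Peak 8.0 mg/L vs MTC 14 mg/L: below toxic threshold.

8.0 mg/L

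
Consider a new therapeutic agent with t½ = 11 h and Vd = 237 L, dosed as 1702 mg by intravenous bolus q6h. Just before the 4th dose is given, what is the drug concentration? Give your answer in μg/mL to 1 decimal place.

f = (1/2)^(τ/t½) = (1/2)^(6/11) ≈ 0.6852.
C₀ = D/Vd = 1702/237 ≈ 7.181 μg/mL.
Before the 4th dose, 3 doses have been given. Superposition: Cmin = C₀·(f + f² + … + f^3).
≈ 7.181 × (0.6852 + 0.4695 + 0.3217) ≈ 7.181 × 1.4764 ≈ 10.602 μg/mL.

10.6 μg/mL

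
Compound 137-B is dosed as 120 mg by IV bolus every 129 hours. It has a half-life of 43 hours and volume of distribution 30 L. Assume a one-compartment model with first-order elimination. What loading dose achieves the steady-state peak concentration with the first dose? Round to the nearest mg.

f = (1/2)^(129/43) ≈ 0.125000; accumulation ratio R = 1/(1−f) ≈ 1.14286.
Loading dose to hit Cmax,ss on first dose: D_load = D_maint·R ≈ 120 × 1.14286 ≈ 137.14 mg.

137 mg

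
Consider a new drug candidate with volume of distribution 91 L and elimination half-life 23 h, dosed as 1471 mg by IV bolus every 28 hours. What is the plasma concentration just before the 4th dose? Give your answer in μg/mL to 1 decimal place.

f = (1/2)^(τ/t½) = (1/2)^(28/23) ≈ 0.4301.
C₀ = D/Vd = 1471/91 ≈ 16.165 μg/mL.
Before the 4th dose, 3 doses have been given. Superposition: Cmin = C₀·(f + f² + … + f^3).
≈ 16.165 × (0.4301 + 0.1850 + 0.0796) ≈ 16.165 × 0.6947 ≈ 11.230 μg/mL.

11.2 μg/mL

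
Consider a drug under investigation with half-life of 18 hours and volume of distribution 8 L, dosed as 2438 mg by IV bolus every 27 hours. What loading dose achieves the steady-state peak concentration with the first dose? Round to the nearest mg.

f = (1/2)^(27/18) ≈ 0.353553; accumulation ratio R = 1/(1−f) ≈ 1.54692.
Loading dose to hit Cmax,ss on first dose: D_load = D_maint·R ≈ 2438 × 1.54692 ≈ 3771.39 mg.

3771 mg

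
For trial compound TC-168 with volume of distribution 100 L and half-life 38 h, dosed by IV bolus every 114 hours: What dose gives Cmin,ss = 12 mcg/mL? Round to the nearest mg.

τ/t½ = 114/38 ≈ 3, so f = (1/2)^(114/38) ≈ 0.125000.
Cmin,ss = (D/Vd)·f/(1−f), so D = Cmin,ss·Vd·(1−f)/f.
D = 12 × 100 × (1−f)/f ≈ 12 × 100 × 7.00000 ≈ 8400.00 mg.

8400 mg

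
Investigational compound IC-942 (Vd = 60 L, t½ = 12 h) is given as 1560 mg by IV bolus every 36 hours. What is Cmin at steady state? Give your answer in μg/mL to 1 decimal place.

τ = 36 h = 3 half-lives, so f = (1/2)^3 = 0.125.
At steady state, R = 1/(1 − 0.125) = 8/7.
Single-dose peak C₀ = D/Vd = 1560/60 = 26 μg/mL.
Steady-state peak Cmax,ss = C₀·R = 26 × 8/7 ≈ 29.714 μg/mL.
Steady-state trough Cmin,ss = Cmax,ss·f ≈ 29.714 × 0.125 ≈ 3.714 μg/mL.

3.7 μg/mL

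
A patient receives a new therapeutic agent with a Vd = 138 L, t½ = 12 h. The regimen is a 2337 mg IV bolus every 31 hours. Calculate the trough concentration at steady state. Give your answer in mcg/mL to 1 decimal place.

3.4 mcg/mL

Over one 31-h interval, 31/12 ≈ 2.5833 half-lives elapse, leaving f ≈ 0.1669 of each dose.
Accumulation ratio R = 1/(1 − f) ≈ 1/0.8331 ≈ 1.2003.
Single-dose peak C₀ = D/Vd = 2337/138 ≈ 16.935 mcg/mL.
Cmax,ss = C₀/(1 − f) ≈ 16.935/0.8331 ≈ 20.328 mcg/mL.
Steady-state trough Cmin,ss = Cmax,ss·f ≈ 20.328 × 0.1669 ≈ 3.393 mcg/mL.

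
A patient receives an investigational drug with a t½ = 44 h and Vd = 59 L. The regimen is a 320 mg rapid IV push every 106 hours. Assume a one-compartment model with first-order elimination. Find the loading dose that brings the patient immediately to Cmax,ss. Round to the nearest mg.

f = (1/2)^(106/44) ≈ 0.188274; accumulation ratio R = 1/(1−f) ≈ 1.23194.
Loading dose to hit Cmax,ss on first dose: D_load = D_maint·R ≈ 320 × 1.23194 ≈ 394.22 mg.

394 mg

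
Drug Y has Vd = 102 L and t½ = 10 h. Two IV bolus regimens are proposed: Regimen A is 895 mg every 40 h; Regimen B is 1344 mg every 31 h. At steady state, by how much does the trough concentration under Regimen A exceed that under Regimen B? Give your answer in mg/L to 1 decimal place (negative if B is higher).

Regimen A: f = (1/2)^(40/10) ≈ 0.0625; Cmin,ss = (895/102)·f/(1−f) ≈ 0.585 mg/L.
Regimen B: f = (1/2)^(31/10) ≈ 0.1166; Cmin,ss = (1344/102)·f/(1−f) ≈ 1.739 mg/L.
Difference ≈ 0.585 − 1.739 ≈ -1.154 mg/L.

-1.2 mg/L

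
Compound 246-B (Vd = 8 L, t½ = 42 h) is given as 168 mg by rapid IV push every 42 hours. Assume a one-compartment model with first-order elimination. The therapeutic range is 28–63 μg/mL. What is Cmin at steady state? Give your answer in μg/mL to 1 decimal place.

21.0 μg/mL

τ = 42 h = 1 half-life, so f = (1/2)^1 = 0.5.
Accumulation ratio R = 1/(1 − f) = 1/0.5 = 2/1.
Single-dose peak C₀ = D/Vd = 168/8 = 21 μg/mL.
Steady-state peak Cmax,ss = C₀·R = 21 × 2/1 ≈ 42.000 μg/mL.
Steady-state trough Cmin,ss = Cmax,ss·f ≈ 42.000 × 0.5 ≈ 21.000 μg/mL.
Trough 21.0 μg/mL vs MEC 28 μg/mL: subtherapeutic.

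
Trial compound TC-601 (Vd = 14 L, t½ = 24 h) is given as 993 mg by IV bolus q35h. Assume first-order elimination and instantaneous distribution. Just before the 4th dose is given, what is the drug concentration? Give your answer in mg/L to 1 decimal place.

f = (1/2)^(τ/t½) = (1/2)^(35/24) ≈ 0.3639.
C₀ = D/Vd = 993/14 ≈ 70.929 mg/L.
Before the 4th dose, 3 doses have been given. Superposition: Cmin = C₀·(f + f² + … + f^3).
≈ 70.929 × (0.3639 + 0.1324 + 0.0482) ≈ 70.929 × 0.5445 ≈ 38.621 mg/L.

38.6 mg/L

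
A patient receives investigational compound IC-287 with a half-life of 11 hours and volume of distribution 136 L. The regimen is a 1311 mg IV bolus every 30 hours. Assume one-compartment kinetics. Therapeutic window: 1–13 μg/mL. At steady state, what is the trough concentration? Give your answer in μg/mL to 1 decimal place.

τ/t½ = 30/11 ≈ 2.7273, so fraction remaining f = (1/2)^(30/11) ≈ 0.1510.
At steady state, accumulation factor R = 1/(1 − e^(−kτ)) ≈ 1.1779.
Each bolus raises the concentration by D/Vd = 1311/136 ≈ 9.640 μg/mL.
Cmax,ss = C₀/(1 − f) ≈ 9.640/0.8490 ≈ 11.355 μg/mL.
One interval later, Cmin,ss = Cmax,ss·e^(−kτ) ≈ 11.355 × 0.1510 ≈ 1.715 μg/mL.
Trough 1.7 μg/mL vs MEC 1 μg/mL: adequate.

1.7 μg/mL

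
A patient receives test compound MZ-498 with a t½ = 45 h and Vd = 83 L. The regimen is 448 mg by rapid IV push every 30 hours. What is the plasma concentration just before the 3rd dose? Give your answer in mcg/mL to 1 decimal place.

f = (1/2)^(τ/t½) = (1/2)^(30/45) ≈ 0.6300.
C₀ = D/Vd = 448/83 ≈ 5.398 mcg/mL.
Before the 3rd dose, 2 doses have been given. Superposition: Cmin = C₀·(f + f²).
≈ 5.398 × (0.6300 + 0.3969) ≈ 5.398 × 1.0269 ≈ 5.543 mcg/mL.

5.5 mcg/mL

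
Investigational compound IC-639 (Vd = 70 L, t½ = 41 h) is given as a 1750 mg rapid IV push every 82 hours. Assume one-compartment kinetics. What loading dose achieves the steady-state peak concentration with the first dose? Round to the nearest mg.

f = (1/2)^(82/41) ≈ 0.250000; accumulation ratio R = 1/(1−f) ≈ 1.33333.
Loading dose to hit Cmax,ss on first dose: D_load = D_maint·R ≈ 1750 × 1.33333 ≈ 2333.33 mg.

2333 mg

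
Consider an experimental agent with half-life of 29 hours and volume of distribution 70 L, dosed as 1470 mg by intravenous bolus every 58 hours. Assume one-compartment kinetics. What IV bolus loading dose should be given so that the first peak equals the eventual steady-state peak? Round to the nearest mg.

f = (1/2)^(58/29) ≈ 0.250000; accumulation ratio R = 1/(1−f) ≈ 1.33333.
Loading dose to hit Cmax,ss on first dose: D_load = D_maint·R ≈ 1470 × 1.33333 ≈ 1960.00 mg.

1960 mg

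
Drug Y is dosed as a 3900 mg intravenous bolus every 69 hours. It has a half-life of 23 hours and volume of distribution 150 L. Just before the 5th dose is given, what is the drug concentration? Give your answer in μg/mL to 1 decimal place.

3.7 μg/mL

f = (1/2)^(τ/t½) = (1/2)^(69/23) ≈ 0.1250.
C₀ = D/Vd = 3900/150 ≈ 26.000 μg/mL.
Before the 5th dose, 4 doses have been given. Superposition: Cmin = C₀·(f + f² + … + f^4).
≈ 26.000 × (0.1250 + 0.0156 + 0.0020 + 0.0002) ≈ 26.000 × 0.1428 ≈ 3.713 μg/mL.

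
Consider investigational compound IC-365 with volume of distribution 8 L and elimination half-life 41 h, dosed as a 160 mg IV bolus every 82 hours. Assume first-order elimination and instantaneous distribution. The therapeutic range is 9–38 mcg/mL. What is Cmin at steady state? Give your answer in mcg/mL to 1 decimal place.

The dosing interval is 2 half-lives, so f = 2^(−2) = 0.25.
Accumulation ratio R = 1/(1 − f) = 1/0.75 = 4/3.
Single-dose peak C₀ = D/Vd = 160/8 = 20 mcg/mL.
Steady-state peak Cmax,ss = C₀·R = 20 × 4/3 ≈ 26.667 mcg/mL.
Steady-state trough Cmin,ss = Cmax,ss·f ≈ 26.667 × 0.25 ≈ 6.667 mcg/mL.
Trough 6.7 mcg/mL vs MEC 9 mcg/mL: subtherapeutic.

6.7 mcg/mL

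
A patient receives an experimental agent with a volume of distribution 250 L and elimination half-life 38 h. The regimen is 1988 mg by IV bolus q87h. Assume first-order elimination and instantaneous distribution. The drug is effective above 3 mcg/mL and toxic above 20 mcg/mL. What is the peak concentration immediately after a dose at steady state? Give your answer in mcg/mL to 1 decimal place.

10.0 mcg/mL

τ/t½ = 87/38 ≈ 2.2895, so fraction remaining f = (1/2)^(87/38) ≈ 0.2046.
At steady state, accumulation factor R = 1/(1 − e^(−kτ)) ≈ 1.2572.
Single-dose peak C₀ = D/Vd = 1988/250 ≈ 7.952 mcg/mL.
Cmax,ss = C₀/(1 − f) ≈ 7.952/0.7954 ≈ 9.997 mcg/mL.
Peak 10.0 mcg/mL vs MTC 20 mcg/mL: below toxic threshold.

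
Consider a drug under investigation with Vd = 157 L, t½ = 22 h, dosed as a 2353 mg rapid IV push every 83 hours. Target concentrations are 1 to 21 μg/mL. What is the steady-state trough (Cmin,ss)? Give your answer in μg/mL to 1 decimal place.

1.2 μg/mL

k = ln2/t½ = ln2/22 ≈ 0.031507 h⁻¹; fraction remaining f = e^(−kτ) = e^(−0.031507×83) ≈ 0.0732.
Accumulation ratio R = 1/(1 − f) ≈ 1/0.9268 ≈ 1.0790.
Single-dose peak C₀ = D/Vd = 2353/157 ≈ 14.987 μg/mL.
Cmax,ss = C₀/(1 − f) ≈ 14.987/0.9268 ≈ 16.171 μg/mL.
Steady-state trough Cmin,ss = Cmax,ss·f ≈ 16.171 × 0.0732 ≈ 1.184 μg/mL.
Trough 1.2 μg/mL vs MEC 1 μg/mL: adequate.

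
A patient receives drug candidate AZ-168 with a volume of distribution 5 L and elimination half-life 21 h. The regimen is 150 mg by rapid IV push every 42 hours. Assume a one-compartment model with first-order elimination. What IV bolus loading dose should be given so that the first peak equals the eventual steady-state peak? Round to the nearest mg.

200 mg

f = (1/2)^(42/21) ≈ 0.250000; accumulation ratio R = 1/(1−f) ≈ 1.33333.
Loading dose to hit Cmax,ss on first dose: D_load = D_maint·R ≈ 150 × 1.33333 ≈ 200.00 mg.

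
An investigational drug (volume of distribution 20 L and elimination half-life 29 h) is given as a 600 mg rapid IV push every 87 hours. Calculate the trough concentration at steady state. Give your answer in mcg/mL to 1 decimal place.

4.3 mcg/mL

τ = 87 h = 3 half-lives, so f = (1/2)^3 = 0.125.
Accumulation ratio R = 1/(1 − f) = 1/0.875 = 8/7.
Single-dose peak C₀ = D/Vd = 600/20 = 30 mcg/mL.
Steady-state peak Cmax,ss = C₀·R = 30 × 8/7 ≈ 34.286 mcg/mL.
Steady-state trough Cmin,ss = Cmax,ss·f ≈ 34.286 × 0.125 ≈ 4.286 mcg/mL.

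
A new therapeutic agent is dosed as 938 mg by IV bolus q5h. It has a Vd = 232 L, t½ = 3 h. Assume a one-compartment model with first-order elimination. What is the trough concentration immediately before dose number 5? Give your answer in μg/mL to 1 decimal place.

1.8 μg/mL

f = (1/2)^(τ/t½) = (1/2)^(5/3) ≈ 0.3150.
C₀ = D/Vd = 938/232 ≈ 4.043 μg/mL.
Before the 5th dose, 4 doses have been given. Superposition: Cmin = C₀·(f + f² + … + f^4).
≈ 4.043 × (0.3150 + 0.0992 + 0.0313 + 0.0098) ≈ 4.043 × 0.4553 ≈ 1.841 μg/mL.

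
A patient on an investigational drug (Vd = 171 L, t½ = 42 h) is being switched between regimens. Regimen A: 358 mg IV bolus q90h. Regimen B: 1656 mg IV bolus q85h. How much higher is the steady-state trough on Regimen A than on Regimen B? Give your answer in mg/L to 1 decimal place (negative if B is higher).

Regimen A: f = (1/2)^(90/42) ≈ 0.2264; Cmin,ss = (358/171)·f/(1−f) ≈ 0.613 mg/L.
Regimen B: f = (1/2)^(85/42) ≈ 0.2459; Cmin,ss = (1656/171)·f/(1−f) ≈ 3.158 mg/L.
Difference ≈ 0.613 − 3.158 ≈ -2.545 mg/L.

-2.5 mg/L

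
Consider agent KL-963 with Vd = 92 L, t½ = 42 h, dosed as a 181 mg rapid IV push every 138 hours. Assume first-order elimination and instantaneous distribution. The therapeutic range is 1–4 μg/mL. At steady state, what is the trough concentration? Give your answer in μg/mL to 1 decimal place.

0.2 μg/mL

Over one 138-h interval, 138/42 ≈ 3.2857 half-lives elapse, leaving f ≈ 0.1025 of each dose.
Each bolus raises the concentration by D/Vd = 181/92 ≈ 1.967 μg/mL.
Steady-state trough Cmin,ss = C₀·f/(1−f) ≈ 1.967 × 0.1025/0.8975 ≈ 0.225 μg/mL.
Trough 0.2 μg/mL vs MEC 1 μg/mL: subtherapeutic.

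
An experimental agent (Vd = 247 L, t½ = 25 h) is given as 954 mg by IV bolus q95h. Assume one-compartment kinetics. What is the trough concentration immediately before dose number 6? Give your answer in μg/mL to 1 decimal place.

0.3 μg/mL

f = (1/2)^(τ/t½) = (1/2)^(95/25) ≈ 0.0718.
C₀ = D/Vd = 954/247 ≈ 3.862 μg/mL.
Before the 6th dose, 5 doses have been given. Superposition: Cmin = C₀·(f + f² + … + f^5).
≈ 3.862 × (0.0718 + 0.0052 + 0.0004 + 0.0000 + 0.0000) ≈ 3.862 × 0.0774 ≈ 0.299 μg/mL.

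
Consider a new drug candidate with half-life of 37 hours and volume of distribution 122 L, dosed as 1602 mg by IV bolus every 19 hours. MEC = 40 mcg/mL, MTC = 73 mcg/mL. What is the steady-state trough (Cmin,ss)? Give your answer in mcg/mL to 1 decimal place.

τ/t½ = 19/37 ≈ 0.51351, so fraction remaining f = (1/2)^(19/37) ≈ 0.7005.
Each bolus raises the concentration by D/Vd = 1602/122 ≈ 13.131 mcg/mL.
Steady-state trough Cmin,ss = C₀·f/(1−f) ≈ 13.131 × 0.7005/0.2995 ≈ 30.712 mcg/mL.
Trough 30.7 mcg/mL vs MEC 40 mcg/mL: subtherapeutic.

30.7 mcg/mL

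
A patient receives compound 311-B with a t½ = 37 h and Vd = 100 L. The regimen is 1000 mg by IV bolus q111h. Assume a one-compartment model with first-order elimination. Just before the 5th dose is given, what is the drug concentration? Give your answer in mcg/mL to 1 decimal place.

f = (1/2)^(τ/t½) = (1/2)^(111/37) ≈ 0.1250.
C₀ = D/Vd = 1000/100 ≈ 10.000 mcg/mL.
Before the 5th dose, 4 doses have been given. Superposition: Cmin = C₀·(f + f² + … + f^4).
≈ 10.000 × (0.1250 + 0.0156 + 0.0020 + 0.0002) ≈ 10.000 × 0.1428 ≈ 1.428 mcg/mL.

1.4 mcg/mL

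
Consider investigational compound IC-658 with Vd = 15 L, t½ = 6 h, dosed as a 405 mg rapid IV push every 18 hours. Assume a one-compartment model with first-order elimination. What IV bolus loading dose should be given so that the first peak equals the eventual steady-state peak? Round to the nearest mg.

f = (1/2)^(18/6) ≈ 0.125000; accumulation ratio R = 1/(1−f) ≈ 1.14286.
Loading dose to hit Cmax,ss on first dose: D_load = D_maint·R ≈ 405 × 1.14286 ≈ 462.86 mg.

463 mg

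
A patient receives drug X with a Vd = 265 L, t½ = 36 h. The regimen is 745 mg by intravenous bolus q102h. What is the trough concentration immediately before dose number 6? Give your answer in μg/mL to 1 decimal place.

0.5 μg/mL

f = (1/2)^(τ/t½) = (1/2)^(102/36) ≈ 0.1403.
C₀ = D/Vd = 745/265 ≈ 2.811 μg/mL.
Before the 6th dose, 5 doses have been given. Superposition: Cmin = C₀·(f + f² + … + f^5).
≈ 2.811 × (0.1403 + 0.0197 + 0.0028 + 0.0004 + 0.0001) ≈ 2.811 × 0.1633 ≈ 0.459 μg/mL.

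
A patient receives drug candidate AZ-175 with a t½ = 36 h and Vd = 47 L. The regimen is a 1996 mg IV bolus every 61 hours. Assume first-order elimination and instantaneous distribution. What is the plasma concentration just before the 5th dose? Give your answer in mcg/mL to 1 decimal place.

18.8 mcg/mL

f = (1/2)^(τ/t½) = (1/2)^(61/36) ≈ 0.3090.
C₀ = D/Vd = 1996/47 ≈ 42.468 mcg/mL.
Before the 5th dose, 4 doses have been given. Superposition: Cmin = C₀·(f + f² + … + f^4).
≈ 42.468 × (0.3090 + 0.0955 + 0.0295 + 0.0091) ≈ 42.468 × 0.4431 ≈ 18.818 mcg/mL.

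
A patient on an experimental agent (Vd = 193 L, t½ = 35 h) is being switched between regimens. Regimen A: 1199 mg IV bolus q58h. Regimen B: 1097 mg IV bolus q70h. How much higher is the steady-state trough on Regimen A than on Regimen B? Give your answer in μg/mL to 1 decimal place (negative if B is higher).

1.0 μg/mL

Regimen A: f = (1/2)^(58/35) ≈ 0.3171; Cmin,ss = (1199/193)·f/(1−f) ≈ 2.885 μg/mL.
Regimen B: f = (1/2)^(70/35) ≈ 0.2500; Cmin,ss = (1097/193)·f/(1−f) ≈ 1.895 μg/mL.
Difference ≈ 2.885 − 1.895 ≈ 0.990 μg/mL.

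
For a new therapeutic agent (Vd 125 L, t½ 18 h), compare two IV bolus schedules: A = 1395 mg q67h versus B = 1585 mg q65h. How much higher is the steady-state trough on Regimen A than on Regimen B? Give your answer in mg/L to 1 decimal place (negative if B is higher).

-0.2 mg/L

Regimen A: f = (1/2)^(67/18) ≈ 0.0758; Cmin,ss = (1395/125)·f/(1−f) ≈ 0.915 mg/L.
Regimen B: f = (1/2)^(65/18) ≈ 0.0818; Cmin,ss = (1585/125)·f/(1−f) ≈ 1.130 mg/L.
Difference ≈ 0.915 − 1.130 ≈ -0.215 mg/L.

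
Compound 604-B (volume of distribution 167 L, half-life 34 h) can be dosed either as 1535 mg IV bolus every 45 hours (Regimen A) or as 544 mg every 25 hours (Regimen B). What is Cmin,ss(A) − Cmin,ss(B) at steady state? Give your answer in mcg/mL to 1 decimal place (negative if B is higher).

Regimen A: f = (1/2)^(45/34) ≈ 0.3996; Cmin,ss = (1535/167)·f/(1−f) ≈ 6.118 mcg/mL.
Regimen B: f = (1/2)^(25/34) ≈ 0.6007; Cmin,ss = (544/167)·f/(1−f) ≈ 4.901 mcg/mL.
Difference ≈ 6.118 − 4.901 ≈ 1.217 mcg/mL.

1.2 mcg/mL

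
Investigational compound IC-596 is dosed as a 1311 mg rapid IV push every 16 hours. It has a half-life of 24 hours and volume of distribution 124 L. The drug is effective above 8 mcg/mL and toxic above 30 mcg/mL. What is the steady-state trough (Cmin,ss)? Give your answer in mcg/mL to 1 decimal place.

18.0 mcg/mL

τ/t½ = 16/24 ≈ 0.66667, so fraction remaining f = (1/2)^(16/24) ≈ 0.6300.
Accumulation ratio R = 1/(1 − f) ≈ 1/0.3700 ≈ 2.7027.
Each bolus raises the concentration by D/Vd = 1311/124 ≈ 10.573 mcg/mL.
Steady-state peak Cmax,ss = C₀·R ≈ 10.573 × 2.7027 ≈ 28.576 mcg/mL.
Steady-state trough Cmin,ss = Cmax,ss·f ≈ 28.576 × 0.6300 ≈ 18.003 mcg/mL.
Trough 18.0 mcg/mL vs MEC 8 mcg/mL: adequate.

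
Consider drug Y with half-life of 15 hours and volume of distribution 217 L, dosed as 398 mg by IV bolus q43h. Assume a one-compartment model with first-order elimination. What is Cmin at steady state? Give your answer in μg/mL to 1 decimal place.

τ/t½ = 43/15 ≈ 2.8667, so fraction remaining f = (1/2)^(43/15) ≈ 0.1371.
Accumulation ratio R = 1/(1 − f) ≈ 1/0.8629 ≈ 1.1589.
Single-dose peak C₀ = D/Vd = 398/217 ≈ 1.834 μg/mL.
Cmax,ss = C₀/(1 − f) ≈ 1.834/0.8629 ≈ 2.125 μg/mL.
One interval later, Cmin,ss = Cmax,ss·e^(−kτ) ≈ 2.125 × 0.1371 ≈ 0.291 μg/mL.

0.3 μg/mL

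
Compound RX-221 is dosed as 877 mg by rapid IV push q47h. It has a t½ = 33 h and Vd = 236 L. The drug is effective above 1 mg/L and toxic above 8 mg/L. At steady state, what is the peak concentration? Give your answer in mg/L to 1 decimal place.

5.9 mg/L

τ/t½ = 47/33 ≈ 1.4242, so fraction remaining f = (1/2)^(47/33) ≈ 0.3726.
Accumulation ratio R = 1/(1 − f) ≈ 1/0.6274 ≈ 1.5939.
Single-dose peak C₀ = D/Vd = 877/236 ≈ 3.716 mg/L.
Steady-state peak Cmax,ss = C₀·R ≈ 3.716 × 1.5939 ≈ 5.923 mg/L.
Peak 5.9 mg/L vs MTC 8 mg/L: below toxic threshold.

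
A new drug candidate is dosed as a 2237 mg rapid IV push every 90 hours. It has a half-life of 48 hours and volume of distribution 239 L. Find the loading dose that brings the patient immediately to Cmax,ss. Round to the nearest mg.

f = (1/2)^(90/48) ≈ 0.272627; accumulation ratio R = 1/(1−f) ≈ 1.37481.
Loading dose to hit Cmax,ss on first dose: D_load = D_maint·R ≈ 2237 × 1.37481 ≈ 3075.45 mg.

3075 mg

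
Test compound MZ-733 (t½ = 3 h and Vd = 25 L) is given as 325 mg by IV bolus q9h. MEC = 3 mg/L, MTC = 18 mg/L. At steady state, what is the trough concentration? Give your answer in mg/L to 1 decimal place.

The dosing interval is 3 half-lives, so f = 2^(−3) = 0.125.
Accumulation ratio R = 1/(1 − f) = 1/0.875 = 8/7.
Single-dose peak C₀ = D/Vd = 325/25 = 13 mg/L.
Steady-state peak Cmax,ss = C₀·R = 13 × 8/7 ≈ 14.857 mg/L.
Steady-state trough Cmin,ss = Cmax,ss·f ≈ 14.857 × 0.125 ≈ 1.857 mg/L.
Trough 1.9 mg/L vs MEC 3 mg/L: subtherapeutic.

1.9 mg/L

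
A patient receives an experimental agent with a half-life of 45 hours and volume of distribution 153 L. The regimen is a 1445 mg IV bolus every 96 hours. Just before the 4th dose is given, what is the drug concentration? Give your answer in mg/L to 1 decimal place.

2.8 mg/L

f = (1/2)^(τ/t½) = (1/2)^(96/45) ≈ 0.2279.
C₀ = D/Vd = 1445/153 ≈ 9.444 mg/L.
Before the 4th dose, 3 doses have been given. Superposition: Cmin = C₀·(f + f² + … + f^3).
≈ 9.444 × (0.2279 + 0.0519 + 0.0118) ≈ 9.444 × 0.2916 ≈ 2.754 mg/L.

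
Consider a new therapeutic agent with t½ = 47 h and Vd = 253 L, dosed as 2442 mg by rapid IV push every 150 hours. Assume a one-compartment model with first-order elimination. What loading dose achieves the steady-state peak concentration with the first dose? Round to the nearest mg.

2742 mg

f = (1/2)^(150/47) ≈ 0.109463; accumulation ratio R = 1/(1−f) ≈ 1.12292.
Loading dose to hit Cmax,ss on first dose: D_load = D_maint·R ≈ 2442 × 1.12292 ≈ 2742.17 mg.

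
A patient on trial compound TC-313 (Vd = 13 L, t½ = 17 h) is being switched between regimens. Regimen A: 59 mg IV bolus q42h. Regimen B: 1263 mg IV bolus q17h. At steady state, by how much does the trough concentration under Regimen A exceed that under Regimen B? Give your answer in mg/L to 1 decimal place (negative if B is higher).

Regimen A: f = (1/2)^(42/17) ≈ 0.1804; Cmin,ss = (59/13)·f/(1−f) ≈ 0.999 mg/L.
Regimen B: f = (1/2)^(17/17) ≈ 0.5000; Cmin,ss = (1263/13)·f/(1−f) ≈ 97.154 mg/L.
Difference ≈ 0.999 − 97.154 ≈ -96.155 mg/L.

-96.2 mg/L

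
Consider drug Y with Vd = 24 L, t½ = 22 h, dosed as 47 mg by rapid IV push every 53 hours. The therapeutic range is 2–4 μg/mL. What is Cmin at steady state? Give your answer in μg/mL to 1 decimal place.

Over one 53-h interval, 53/22 ≈ 2.4091 half-lives elapse, leaving f ≈ 0.1883 of each dose.
Accumulation ratio R = 1/(1 − f) ≈ 1/0.8117 ≈ 1.2320.
Each bolus raises the concentration by D/Vd = 47/24 ≈ 1.958 μg/mL.
Cmax,ss = C₀/(1 − f) ≈ 1.958/0.8117 ≈ 2.412 μg/mL.
One interval later, Cmin,ss = Cmax,ss·e^(−kτ) ≈ 2.412 × 0.1883 ≈ 0.454 μg/mL.
Trough 0.5 μg/mL vs MEC 2 μg/mL: subtherapeutic.

0.5 μg/mL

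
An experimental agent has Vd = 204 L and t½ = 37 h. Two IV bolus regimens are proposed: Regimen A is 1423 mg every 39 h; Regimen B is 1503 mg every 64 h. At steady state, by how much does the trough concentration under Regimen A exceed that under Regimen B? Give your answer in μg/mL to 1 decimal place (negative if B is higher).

3.3 μg/mL

Regimen A: f = (1/2)^(39/37) ≈ 0.4816; Cmin,ss = (1423/204)·f/(1−f) ≈ 6.480 μg/mL.
Regimen B: f = (1/2)^(64/37) ≈ 0.3015; Cmin,ss = (1503/204)·f/(1−f) ≈ 3.180 μg/mL.
Difference ≈ 6.480 − 3.180 ≈ 3.300 μg/mL.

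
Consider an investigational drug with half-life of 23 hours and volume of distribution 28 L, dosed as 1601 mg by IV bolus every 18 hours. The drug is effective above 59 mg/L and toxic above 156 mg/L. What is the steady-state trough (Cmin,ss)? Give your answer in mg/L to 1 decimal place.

τ/t½ = 18/23 ≈ 0.78261, so fraction remaining f = (1/2)^(18/23) ≈ 0.5813.
Each bolus raises the concentration by D/Vd = 1601/28 ≈ 57.179 mg/L.
Steady-state trough Cmin,ss = C₀·f/(1−f) ≈ 57.179 × 0.5813/0.4187 ≈ 79.384 mg/L.
Trough 79.4 mg/L vs MEC 59 mg/L: adequate.

79.4 mg/L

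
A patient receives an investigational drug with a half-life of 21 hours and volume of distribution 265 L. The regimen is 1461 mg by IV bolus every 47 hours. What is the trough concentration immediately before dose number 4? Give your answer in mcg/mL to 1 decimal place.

1.5 mcg/mL

f = (1/2)^(τ/t½) = (1/2)^(47/21) ≈ 0.2120.
C₀ = D/Vd = 1461/265 ≈ 5.513 mcg/mL.
Before the 4th dose, 3 doses have been given. Superposition: Cmin = C₀·(f + f² + … + f^3).
≈ 5.513 × (0.2120 + 0.0449 + 0.0095) ≈ 5.513 × 0.2664 ≈ 1.469 mcg/mL.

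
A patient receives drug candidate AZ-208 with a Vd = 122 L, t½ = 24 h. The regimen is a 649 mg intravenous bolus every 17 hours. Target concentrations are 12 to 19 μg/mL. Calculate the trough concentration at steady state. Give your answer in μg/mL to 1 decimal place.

τ/t½ = 17/24 ≈ 0.70833, so fraction remaining f = (1/2)^(17/24) ≈ 0.6120.
At steady state, accumulation factor R = 1/(1 − e^(−kτ)) ≈ 2.5773.
Single-dose peak C₀ = D/Vd = 649/122 ≈ 5.320 μg/mL.
Cmax,ss = C₀/(1 − f) ≈ 5.320/0.3880 ≈ 13.711 μg/mL.
One interval later, Cmin,ss = Cmax,ss·e^(−kτ) ≈ 13.711 × 0.6120 ≈ 8.391 μg/mL.
Trough 8.4 μg/mL vs MEC 12 μg/mL: subtherapeutic.

8.4 μg/mL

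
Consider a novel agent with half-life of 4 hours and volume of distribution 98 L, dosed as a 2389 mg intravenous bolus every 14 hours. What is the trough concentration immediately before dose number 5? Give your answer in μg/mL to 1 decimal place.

f = (1/2)^(τ/t½) = (1/2)^(14/4) ≈ 0.0884.
C₀ = D/Vd = 2389/98 ≈ 24.378 μg/mL.
Before the 5th dose, 4 doses have been given. Superposition: Cmin = C₀·(f + f² + … + f^4).
≈ 24.378 × (0.0884 + 0.0078 + 0.0007 + 0.0001) ≈ 24.378 × 0.0970 ≈ 2.365 μg/mL.

2.4 μg/mL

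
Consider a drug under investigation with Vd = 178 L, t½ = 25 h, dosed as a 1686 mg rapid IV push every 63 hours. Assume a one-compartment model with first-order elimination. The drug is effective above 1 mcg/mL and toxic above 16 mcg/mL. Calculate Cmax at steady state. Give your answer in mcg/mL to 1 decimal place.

Over one 63-h interval, 63/25 ≈ 2.52 half-lives elapse, leaving f ≈ 0.1743 of each dose.
Accumulation ratio R = 1/(1 − f) ≈ 1/0.8257 ≈ 1.2111.
Single-dose peak C₀ = D/Vd = 1686/178 ≈ 9.472 mcg/mL.
Steady-state peak Cmax,ss = C₀·R ≈ 9.472 × 1.2111 ≈ 11.472 mcg/mL.
Peak 11.5 mcg/mL vs MTC 16 mcg/mL: below toxic threshold.

11.5 mcg/mL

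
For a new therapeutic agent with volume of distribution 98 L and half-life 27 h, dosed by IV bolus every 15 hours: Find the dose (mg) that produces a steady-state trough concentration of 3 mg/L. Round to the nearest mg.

138 mg

τ/t½ = 15/27 ≈ 0.55556, so f = (1/2)^(15/27) ≈ 0.680395.
Cmin,ss = (D/Vd)·f/(1−f), so D = Cmin,ss·Vd·(1−f)/f.
D = 3 × 98 × (1−f)/f ≈ 3 × 98 × 0.46973 ≈ 138.10 mg.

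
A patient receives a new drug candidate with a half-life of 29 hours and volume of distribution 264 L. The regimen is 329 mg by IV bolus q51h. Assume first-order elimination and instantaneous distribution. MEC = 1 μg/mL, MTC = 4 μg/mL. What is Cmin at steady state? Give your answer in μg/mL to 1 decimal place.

τ/t½ = 51/29 ≈ 1.7586, so fraction remaining f = (1/2)^(51/29) ≈ 0.2955.
Each bolus raises the concentration by D/Vd = 329/264 ≈ 1.246 μg/mL.
Steady-state trough Cmin,ss = C₀·f/(1−f) ≈ 1.246 × 0.2955/0.7045 ≈ 0.523 μg/mL.
Trough 0.5 μg/mL vs MEC 1 μg/mL: subtherapeutic.

0.5 μg/mL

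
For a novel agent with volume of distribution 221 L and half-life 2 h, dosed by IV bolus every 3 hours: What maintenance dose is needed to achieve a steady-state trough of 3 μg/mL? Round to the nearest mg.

1212 mg

τ/t½ = 3/2 ≈ 1.5, so f = (1/2)^(3/2) ≈ 0.353553.
Cmin,ss = (D/Vd)·f/(1−f), so D = Cmin,ss·Vd·(1−f)/f.
D = 3 × 221 × (1−f)/f ≈ 3 × 221 × 1.82843 ≈ 1212.25 mg.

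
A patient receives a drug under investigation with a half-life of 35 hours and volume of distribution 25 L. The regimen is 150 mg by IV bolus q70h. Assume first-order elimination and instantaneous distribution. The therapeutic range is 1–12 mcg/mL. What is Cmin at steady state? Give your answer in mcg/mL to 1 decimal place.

τ = 70 h = 2 half-lives, so f = (1/2)^2 = 0.25.
At steady state, R = 1/(1 − 0.25) = 4/3.
Single-dose peak C₀ = D/Vd = 150/25 = 6 mcg/mL.
Steady-state peak Cmax,ss = C₀·R = 6 × 4/3 ≈ 8.000 mcg/mL.
Steady-state trough Cmin,ss = Cmax,ss·f ≈ 8.000 × 0.25 ≈ 2.000 mcg/mL.
Trough 2.0 mcg/mL vs MEC 1 mcg/mL: adequate.

2.0 mcg/mL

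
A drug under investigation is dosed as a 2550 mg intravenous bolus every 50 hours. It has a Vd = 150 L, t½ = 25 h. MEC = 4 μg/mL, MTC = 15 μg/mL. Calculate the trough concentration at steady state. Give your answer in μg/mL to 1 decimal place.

5.7 μg/mL

The dosing interval is 2 half-lives, so f = 2^(−2) = 0.25.
At steady state, R = 1/(1 − 0.25) = 4/3.
Single-dose peak C₀ = D/Vd = 2550/150 = 17 μg/mL.
Steady-state peak Cmax,ss = C₀·R = 17 × 4/3 ≈ 22.667 μg/mL.
Steady-state trough Cmin,ss = Cmax,ss·f ≈ 22.667 × 0.25 ≈ 5.667 μg/mL.
Trough 5.7 μg/mL vs MEC 4 μg/mL: adequate.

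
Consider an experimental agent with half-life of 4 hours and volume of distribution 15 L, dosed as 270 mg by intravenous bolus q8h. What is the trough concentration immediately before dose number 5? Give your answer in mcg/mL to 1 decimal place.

6.0 mcg/mL

f = (1/2)^(τ/t½) = (1/2)^(8/4) ≈ 0.2500.
C₀ = D/Vd = 270/15 ≈ 18.000 mcg/mL.
Before the 5th dose, 4 doses have been given. Superposition: Cmin = C₀·(f + f² + … + f^4).
≈ 18.000 × (0.2500 + 0.0625 + 0.0156 + 0.0039) ≈ 18.000 × 0.3320 ≈ 5.976 mcg/mL.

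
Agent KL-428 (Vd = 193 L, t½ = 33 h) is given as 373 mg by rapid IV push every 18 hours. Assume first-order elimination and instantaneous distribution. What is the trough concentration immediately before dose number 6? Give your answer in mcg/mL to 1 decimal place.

3.6 mcg/mL

f = (1/2)^(τ/t½) = (1/2)^(18/33) ≈ 0.6852.
C₀ = D/Vd = 373/193 ≈ 1.933 mcg/mL.
Before the 6th dose, 5 doses have been given. Superposition: Cmin = C₀·(f + f² + … + f^5).
≈ 1.933 × (0.6852 + 0.4695 + 0.3217 + 0.2204 + 0.1510) ≈ 1.933 × 1.8478 ≈ 3.572 mcg/mL.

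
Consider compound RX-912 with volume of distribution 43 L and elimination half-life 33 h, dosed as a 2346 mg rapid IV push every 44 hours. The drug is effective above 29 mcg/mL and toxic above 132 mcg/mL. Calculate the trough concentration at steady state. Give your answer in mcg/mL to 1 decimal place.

Over one 44-h interval, 44/33 ≈ 1.3333 half-lives elapse, leaving f ≈ 0.3969 of each dose.
Accumulation ratio R = 1/(1 − f) ≈ 1/0.6031 ≈ 1.6581.
Single-dose peak C₀ = D/Vd = 2346/43 ≈ 54.558 mcg/mL.
Steady-state peak Cmax,ss = C₀·R ≈ 54.558 × 1.6581 ≈ 90.463 mcg/mL.
One interval later, Cmin,ss = Cmax,ss·e^(−kτ) ≈ 90.463 × 0.3969 ≈ 35.905 mcg/mL.
Trough 35.9 mcg/mL vs MEC 29 mcg/mL: adequate.

35.9 mcg/mL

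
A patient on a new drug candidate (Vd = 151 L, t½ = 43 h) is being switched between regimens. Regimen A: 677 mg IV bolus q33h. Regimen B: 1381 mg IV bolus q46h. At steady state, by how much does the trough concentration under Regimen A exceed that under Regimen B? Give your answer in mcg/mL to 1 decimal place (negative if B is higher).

-1.9 mcg/mL

Regimen A: f = (1/2)^(33/43) ≈ 0.5875; Cmin,ss = (677/151)·f/(1−f) ≈ 6.386 mcg/mL.
Regimen B: f = (1/2)^(46/43) ≈ 0.4764; Cmin,ss = (1381/151)·f/(1−f) ≈ 8.321 mcg/mL.
Difference ≈ 6.386 − 8.321 ≈ -1.935 mcg/mL.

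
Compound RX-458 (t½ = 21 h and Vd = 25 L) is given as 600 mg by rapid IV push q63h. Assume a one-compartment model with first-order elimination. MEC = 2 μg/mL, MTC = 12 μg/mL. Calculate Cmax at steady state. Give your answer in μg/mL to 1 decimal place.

27.4 μg/mL

The dosing interval is 3 half-lives, so f = 2^(−3) = 0.125.
At steady state, R = 1/(1 − 0.125) = 8/7.
Single-dose peak C₀ = D/Vd = 600/25 = 24 μg/mL.
Steady-state peak Cmax,ss = C₀·R = 24 × 8/7 ≈ 27.429 μg/mL.
Peak 27.4 μg/mL vs MTC 12 μg/mL: exceeds toxic threshold.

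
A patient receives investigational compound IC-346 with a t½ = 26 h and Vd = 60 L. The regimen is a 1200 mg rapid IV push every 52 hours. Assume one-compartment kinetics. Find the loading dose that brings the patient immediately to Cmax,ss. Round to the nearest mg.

1600 mg

f = (1/2)^(52/26) ≈ 0.250000; accumulation ratio R = 1/(1−f) ≈ 1.33333.
Loading dose to hit Cmax,ss on first dose: D_load = D_maint·R ≈ 1200 × 1.33333 ≈ 1600.00 mg.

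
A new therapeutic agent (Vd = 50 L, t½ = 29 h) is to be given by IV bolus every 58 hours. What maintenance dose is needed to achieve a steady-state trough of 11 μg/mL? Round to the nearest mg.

1650 mg

τ/t½ = 58/29 ≈ 2, so f = (1/2)^(58/29) ≈ 0.250000.
Cmin,ss = (D/Vd)·f/(1−f), so D = Cmin,ss·Vd·(1−f)/f.
D = 11 × 50 × (1−f)/f ≈ 11 × 50 × 3.00000 ≈ 1650.00 mg.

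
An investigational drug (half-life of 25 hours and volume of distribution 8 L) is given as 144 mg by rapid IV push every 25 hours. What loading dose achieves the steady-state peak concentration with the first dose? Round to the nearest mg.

288 mg

f = (1/2)^(25/25) ≈ 0.500000; accumulation ratio R = 1/(1−f) ≈ 2.00000.
Loading dose to hit Cmax,ss on first dose: D_load = D_maint·R ≈ 144 × 2.00000 ≈ 288.00 mg.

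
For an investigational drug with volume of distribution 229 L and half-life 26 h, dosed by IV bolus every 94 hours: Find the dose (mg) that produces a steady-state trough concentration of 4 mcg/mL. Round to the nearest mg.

10310 mg

τ/t½ = 94/26 ≈ 3.6154, so f = (1/2)^(94/26) ≈ 0.081594.
Cmin,ss = (D/Vd)·f/(1−f), so D = Cmin,ss·Vd·(1−f)/f.
D = 4 × 229 × (1−f)/f ≈ 4 × 229 × 11.25580 ≈ 10310.31 mg.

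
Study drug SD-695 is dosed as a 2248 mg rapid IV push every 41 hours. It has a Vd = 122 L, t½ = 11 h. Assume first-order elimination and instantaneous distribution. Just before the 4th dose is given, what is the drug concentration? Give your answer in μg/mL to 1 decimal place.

f = (1/2)^(τ/t½) = (1/2)^(41/11) ≈ 0.0755.
C₀ = D/Vd = 2248/122 ≈ 18.426 μg/mL.
Before the 4th dose, 3 doses have been given. Superposition: Cmin = C₀·(f + f² + … + f^3).
≈ 18.426 × (0.0755 + 0.0057 + 0.0004) ≈ 18.426 × 0.0816 ≈ 1.504 μg/mL.

1.5 μg/mL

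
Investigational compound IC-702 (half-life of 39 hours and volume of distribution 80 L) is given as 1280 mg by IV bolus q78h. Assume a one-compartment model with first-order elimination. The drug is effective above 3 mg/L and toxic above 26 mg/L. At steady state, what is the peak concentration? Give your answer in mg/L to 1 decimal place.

21.3 mg/L

τ = 78 h = 2 half-lives, so f = (1/2)^2 = 0.25.
At steady state, R = 1/(1 − 0.25) = 4/3.
Single-dose peak C₀ = D/Vd = 1280/80 = 16 mg/L.
Steady-state peak Cmax,ss = C₀·R = 16 × 4/3 ≈ 21.333 mg/L.
Peak 21.3 mg/L vs MTC 26 mg/L: below toxic threshold.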